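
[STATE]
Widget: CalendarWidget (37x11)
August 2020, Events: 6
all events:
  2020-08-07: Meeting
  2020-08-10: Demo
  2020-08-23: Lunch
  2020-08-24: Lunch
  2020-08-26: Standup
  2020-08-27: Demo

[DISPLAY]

             August 2020             
Mo Tu We Th Fr Sa Su                 
                1  2                 
 3  4  5  6  7*  8  9                
10* 11 12 13 14 15 16                
17 18 19 20 21 22 23*                
24* 25 26* 27* 28 29 30              
31                                   
                                     
                                     
                                     


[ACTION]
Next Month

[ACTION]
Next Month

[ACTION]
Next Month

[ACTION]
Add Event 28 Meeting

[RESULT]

            November 2020            
Mo Tu We Th Fr Sa Su                 
                   1                 
 2  3  4  5  6  7  8                 
 9 10 11 12 13 14 15                 
16 17 18 19 20 21 22                 
23 24 25 26 27 28* 29                
30                                   
                                     
                                     
                                     


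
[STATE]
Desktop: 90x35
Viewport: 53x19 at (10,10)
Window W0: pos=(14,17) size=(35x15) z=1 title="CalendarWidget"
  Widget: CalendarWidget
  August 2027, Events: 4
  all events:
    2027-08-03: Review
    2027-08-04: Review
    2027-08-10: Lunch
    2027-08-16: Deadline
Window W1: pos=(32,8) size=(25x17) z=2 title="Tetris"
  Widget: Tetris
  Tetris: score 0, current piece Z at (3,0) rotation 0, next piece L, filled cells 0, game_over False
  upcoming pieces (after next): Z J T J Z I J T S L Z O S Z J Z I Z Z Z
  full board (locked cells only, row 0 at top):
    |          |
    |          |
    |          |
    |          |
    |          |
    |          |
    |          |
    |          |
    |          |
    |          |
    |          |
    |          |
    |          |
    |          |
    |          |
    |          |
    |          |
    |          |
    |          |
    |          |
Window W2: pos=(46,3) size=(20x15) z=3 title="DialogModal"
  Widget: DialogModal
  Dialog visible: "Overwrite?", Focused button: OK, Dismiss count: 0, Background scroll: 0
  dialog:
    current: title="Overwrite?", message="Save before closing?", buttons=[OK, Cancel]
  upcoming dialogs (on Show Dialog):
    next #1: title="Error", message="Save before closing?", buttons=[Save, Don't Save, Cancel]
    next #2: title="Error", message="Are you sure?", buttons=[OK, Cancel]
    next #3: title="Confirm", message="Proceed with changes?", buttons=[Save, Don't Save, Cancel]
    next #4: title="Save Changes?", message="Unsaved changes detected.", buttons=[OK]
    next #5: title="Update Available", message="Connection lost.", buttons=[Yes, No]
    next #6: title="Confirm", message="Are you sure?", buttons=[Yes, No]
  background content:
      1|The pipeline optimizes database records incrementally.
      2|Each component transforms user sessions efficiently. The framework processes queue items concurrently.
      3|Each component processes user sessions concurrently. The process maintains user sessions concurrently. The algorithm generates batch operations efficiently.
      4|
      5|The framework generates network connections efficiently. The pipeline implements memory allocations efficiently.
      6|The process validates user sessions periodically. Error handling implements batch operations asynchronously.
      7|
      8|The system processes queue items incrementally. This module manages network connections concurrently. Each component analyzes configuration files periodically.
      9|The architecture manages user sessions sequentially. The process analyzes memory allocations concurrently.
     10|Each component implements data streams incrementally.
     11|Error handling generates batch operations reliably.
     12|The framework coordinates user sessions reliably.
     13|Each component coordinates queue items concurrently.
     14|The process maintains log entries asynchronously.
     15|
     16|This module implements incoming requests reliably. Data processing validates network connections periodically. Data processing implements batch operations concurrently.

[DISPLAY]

                      ┠─────────────┃Th│ Overwrite? │
                      ┃          │Ne┃Th│Save before │
                      ┃          │  ┃  │[OK]  Cancel│
                      ┃          │▒▒┃Th└────────────┘
                      ┃          │  ┃The architecture
                      ┃          │  ┃Each component i
                      ┃          │  ┃Error handling g
    ┏━━━━━━━━━━━━━━━━━┃          │Sc┗━━━━━━━━━━━━━━━━
    ┃ CalendarWidget  ┃          │0           ┃      
    ┠─────────────────┃          │            ┃      
    ┃           August┃          │            ┃      
    ┃Mo Tu We Th Fr Sa┃          │            ┃      
    ┃                 ┃          │            ┃      
    ┃ 2  3*  4*  5  6 ┃          │            ┃      
    ┃ 9 10* 11 12 13 1┗━━━━━━━━━━━━━━━━━━━━━━━┛      
    ┃16* 17 18 19 20 21 22            ┃              
    ┃23 24 25 26 27 28 29             ┃              
    ┃30 31                            ┃              
    ┃                                 ┃              


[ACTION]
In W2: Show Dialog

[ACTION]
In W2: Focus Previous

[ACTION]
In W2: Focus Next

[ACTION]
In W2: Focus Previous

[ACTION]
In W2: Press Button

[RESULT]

                      ┠─────────────┃The framework ge
                      ┃          │Ne┃The process vali
                      ┃          │  ┃                
                      ┃          │▒▒┃The system proce
                      ┃          │  ┃The architecture
                      ┃          │  ┃Each component i
                      ┃          │  ┃Error handling g
    ┏━━━━━━━━━━━━━━━━━┃          │Sc┗━━━━━━━━━━━━━━━━
    ┃ CalendarWidget  ┃          │0           ┃      
    ┠─────────────────┃          │            ┃      
    ┃           August┃          │            ┃      
    ┃Mo Tu We Th Fr Sa┃          │            ┃      
    ┃                 ┃          │            ┃      
    ┃ 2  3*  4*  5  6 ┃          │            ┃      
    ┃ 9 10* 11 12 13 1┗━━━━━━━━━━━━━━━━━━━━━━━┛      
    ┃16* 17 18 19 20 21 22            ┃              
    ┃23 24 25 26 27 28 29             ┃              
    ┃30 31                            ┃              
    ┃                                 ┃              


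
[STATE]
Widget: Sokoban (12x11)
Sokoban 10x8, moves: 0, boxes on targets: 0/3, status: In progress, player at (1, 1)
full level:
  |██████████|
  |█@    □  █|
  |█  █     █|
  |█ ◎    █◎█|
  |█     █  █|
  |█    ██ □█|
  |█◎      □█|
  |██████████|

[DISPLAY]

██████████  
█@    □  █  
█  █     █  
█ ◎    █◎█  
█     █  █  
█    ██ □█  
█◎      □█  
██████████  
Moves: 0  0/
            
            


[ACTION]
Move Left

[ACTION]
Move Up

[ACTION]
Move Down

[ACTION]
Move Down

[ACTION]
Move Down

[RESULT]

██████████  
█     □  █  
█  █     █  
█ ◎    █◎█  
█@    █  █  
█    ██ □█  
█◎      □█  
██████████  
Moves: 3  0/
            
            


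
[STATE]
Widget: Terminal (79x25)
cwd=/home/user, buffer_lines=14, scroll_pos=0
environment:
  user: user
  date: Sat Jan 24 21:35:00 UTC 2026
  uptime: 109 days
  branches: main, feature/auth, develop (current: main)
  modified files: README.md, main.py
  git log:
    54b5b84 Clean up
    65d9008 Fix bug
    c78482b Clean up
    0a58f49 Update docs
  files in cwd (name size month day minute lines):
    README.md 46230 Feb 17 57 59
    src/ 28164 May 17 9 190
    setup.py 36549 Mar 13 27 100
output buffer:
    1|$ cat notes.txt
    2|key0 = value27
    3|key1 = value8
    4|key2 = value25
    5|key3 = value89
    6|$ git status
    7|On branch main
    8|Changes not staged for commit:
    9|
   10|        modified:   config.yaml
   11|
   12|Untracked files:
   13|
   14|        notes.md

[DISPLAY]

$ cat notes.txt                                                                
key0 = value27                                                                 
key1 = value8                                                                  
key2 = value25                                                                 
key3 = value89                                                                 
$ git status                                                                   
On branch main                                                                 
Changes not staged for commit:                                                 
                                                                               
        modified:   config.yaml                                                
                                                                               
Untracked files:                                                               
                                                                               
        notes.md                                                               
$ █                                                                            
                                                                               
                                                                               
                                                                               
                                                                               
                                                                               
                                                                               
                                                                               
                                                                               
                                                                               
                                                                               


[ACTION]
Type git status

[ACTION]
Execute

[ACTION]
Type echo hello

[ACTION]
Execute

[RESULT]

$ cat notes.txt                                                                
key0 = value27                                                                 
key1 = value8                                                                  
key2 = value25                                                                 
key3 = value89                                                                 
$ git status                                                                   
On branch main                                                                 
Changes not staged for commit:                                                 
                                                                               
        modified:   config.yaml                                                
                                                                               
Untracked files:                                                               
                                                                               
        notes.md                                                               
$ git status                                                                   
On branch main                                                                 
Changes not staged for commit:                                                 
                                                                               
        modified:   README.md                                                  
        modified:   main.py                                                    
$ echo hello                                                                   
hello                                                                          
$ █                                                                            
                                                                               
                                                                               


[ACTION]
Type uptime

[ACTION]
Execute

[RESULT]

$ cat notes.txt                                                                
key0 = value27                                                                 
key1 = value8                                                                  
key2 = value25                                                                 
key3 = value89                                                                 
$ git status                                                                   
On branch main                                                                 
Changes not staged for commit:                                                 
                                                                               
        modified:   config.yaml                                                
                                                                               
Untracked files:                                                               
                                                                               
        notes.md                                                               
$ git status                                                                   
On branch main                                                                 
Changes not staged for commit:                                                 
                                                                               
        modified:   README.md                                                  
        modified:   main.py                                                    
$ echo hello                                                                   
hello                                                                          
$ uptime                                                                       
 10:00  up 109 days                                                            
$ █                                                                            


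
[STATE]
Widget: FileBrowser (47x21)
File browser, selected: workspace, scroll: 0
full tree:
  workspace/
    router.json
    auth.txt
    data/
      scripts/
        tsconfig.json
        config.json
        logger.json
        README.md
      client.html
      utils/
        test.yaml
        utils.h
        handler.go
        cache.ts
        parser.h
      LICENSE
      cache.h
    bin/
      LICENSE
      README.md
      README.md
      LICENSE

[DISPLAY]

> [-] workspace/                               
    router.json                                
    auth.txt                                   
    [+] data/                                  
    [+] bin/                                   
                                               
                                               
                                               
                                               
                                               
                                               
                                               
                                               
                                               
                                               
                                               
                                               
                                               
                                               
                                               
                                               


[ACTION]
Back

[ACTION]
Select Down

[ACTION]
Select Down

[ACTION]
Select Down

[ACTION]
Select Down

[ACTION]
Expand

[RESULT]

  [-] workspace/                               
    router.json                                
    auth.txt                                   
    [+] data/                                  
  > [-] bin/                                   
      LICENSE                                  
      README.md                                
      README.md                                
      LICENSE                                  
                                               
                                               
                                               
                                               
                                               
                                               
                                               
                                               
                                               
                                               
                                               
                                               


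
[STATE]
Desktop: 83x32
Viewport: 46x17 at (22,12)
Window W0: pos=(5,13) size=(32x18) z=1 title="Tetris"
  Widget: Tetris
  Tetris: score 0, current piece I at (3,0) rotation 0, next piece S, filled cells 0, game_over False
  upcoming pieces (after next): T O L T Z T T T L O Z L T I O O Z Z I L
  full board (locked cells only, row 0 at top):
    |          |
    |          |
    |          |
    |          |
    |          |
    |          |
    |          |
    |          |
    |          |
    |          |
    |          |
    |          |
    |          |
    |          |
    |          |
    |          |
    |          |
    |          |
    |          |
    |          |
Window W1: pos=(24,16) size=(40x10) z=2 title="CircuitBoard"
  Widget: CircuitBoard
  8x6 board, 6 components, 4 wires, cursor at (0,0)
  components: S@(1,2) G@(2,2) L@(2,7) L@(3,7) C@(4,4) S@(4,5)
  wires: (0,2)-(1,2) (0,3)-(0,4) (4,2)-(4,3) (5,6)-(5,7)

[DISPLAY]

                                              
━━━━━━━━━━━━━━┓                               
              ┃                               
──────────────┨                               
  ┏━━━━━━━━━━━━━━━━━━━━━━━━━━━━━━━━━━━━━━┓    
  ┃ CircuitBoard                         ┃    
  ┠──────────────────────────────────────┨    
  ┃   0 1 2 3 4 5 6 7                    ┃    
  ┃0  [.]      ·   · ─ ·                 ┃    
  ┃            │                         ┃    
: ┃1           S                         ┃    
  ┃                                      ┃    
  ┃2           G                   L     ┃    
  ┗━━━━━━━━━━━━━━━━━━━━━━━━━━━━━━━━━━━━━━┛    
              ┃                               
              ┃                               
              ┃                               


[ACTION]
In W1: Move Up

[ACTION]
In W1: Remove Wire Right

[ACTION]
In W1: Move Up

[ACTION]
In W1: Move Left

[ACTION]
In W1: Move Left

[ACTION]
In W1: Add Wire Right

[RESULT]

                                              
━━━━━━━━━━━━━━┓                               
              ┃                               
──────────────┨                               
  ┏━━━━━━━━━━━━━━━━━━━━━━━━━━━━━━━━━━━━━━┓    
  ┃ CircuitBoard                         ┃    
  ┠──────────────────────────────────────┨    
  ┃   0 1 2 3 4 5 6 7                    ┃    
  ┃0  [.]─ ·   ·   · ─ ·                 ┃    
  ┃            │                         ┃    
: ┃1           S                         ┃    
  ┃                                      ┃    
  ┃2           G                   L     ┃    
  ┗━━━━━━━━━━━━━━━━━━━━━━━━━━━━━━━━━━━━━━┛    
              ┃                               
              ┃                               
              ┃                               


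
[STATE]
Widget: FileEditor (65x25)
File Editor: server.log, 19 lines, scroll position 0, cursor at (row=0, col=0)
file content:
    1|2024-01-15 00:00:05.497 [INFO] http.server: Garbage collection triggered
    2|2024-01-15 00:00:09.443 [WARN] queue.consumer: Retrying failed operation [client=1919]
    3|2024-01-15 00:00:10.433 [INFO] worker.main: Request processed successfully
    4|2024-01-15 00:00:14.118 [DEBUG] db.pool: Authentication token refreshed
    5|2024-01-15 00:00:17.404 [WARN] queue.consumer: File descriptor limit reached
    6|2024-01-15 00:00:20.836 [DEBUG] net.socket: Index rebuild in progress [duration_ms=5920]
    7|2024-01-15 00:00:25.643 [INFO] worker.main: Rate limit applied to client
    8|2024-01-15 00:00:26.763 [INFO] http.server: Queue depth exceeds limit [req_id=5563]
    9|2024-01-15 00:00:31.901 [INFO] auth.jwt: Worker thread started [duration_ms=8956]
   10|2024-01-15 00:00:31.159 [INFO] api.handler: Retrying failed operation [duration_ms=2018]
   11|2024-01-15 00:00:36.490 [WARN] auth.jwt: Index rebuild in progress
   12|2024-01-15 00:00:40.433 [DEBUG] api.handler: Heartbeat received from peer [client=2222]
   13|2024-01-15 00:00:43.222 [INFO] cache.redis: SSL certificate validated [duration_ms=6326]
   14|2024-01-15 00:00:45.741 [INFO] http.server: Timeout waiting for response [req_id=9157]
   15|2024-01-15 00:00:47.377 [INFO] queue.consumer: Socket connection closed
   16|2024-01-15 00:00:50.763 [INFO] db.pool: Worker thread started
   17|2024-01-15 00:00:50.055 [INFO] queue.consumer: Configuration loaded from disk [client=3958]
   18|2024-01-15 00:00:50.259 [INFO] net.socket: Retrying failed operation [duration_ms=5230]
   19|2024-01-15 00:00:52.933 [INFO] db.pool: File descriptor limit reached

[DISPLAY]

█024-01-15 00:00:05.497 [INFO] http.server: Garbage collection t▲
2024-01-15 00:00:09.443 [WARN] queue.consumer: Retrying failed o█
2024-01-15 00:00:10.433 [INFO] worker.main: Request processed su░
2024-01-15 00:00:14.118 [DEBUG] db.pool: Authentication token re░
2024-01-15 00:00:17.404 [WARN] queue.consumer: File descriptor l░
2024-01-15 00:00:20.836 [DEBUG] net.socket: Index rebuild in pro░
2024-01-15 00:00:25.643 [INFO] worker.main: Rate limit applied t░
2024-01-15 00:00:26.763 [INFO] http.server: Queue depth exceeds ░
2024-01-15 00:00:31.901 [INFO] auth.jwt: Worker thread started [░
2024-01-15 00:00:31.159 [INFO] api.handler: Retrying failed oper░
2024-01-15 00:00:36.490 [WARN] auth.jwt: Index rebuild in progre░
2024-01-15 00:00:40.433 [DEBUG] api.handler: Heartbeat received ░
2024-01-15 00:00:43.222 [INFO] cache.redis: SSL certificate vali░
2024-01-15 00:00:45.741 [INFO] http.server: Timeout waiting for ░
2024-01-15 00:00:47.377 [INFO] queue.consumer: Socket connection░
2024-01-15 00:00:50.763 [INFO] db.pool: Worker thread started   ░
2024-01-15 00:00:50.055 [INFO] queue.consumer: Configuration loa░
2024-01-15 00:00:50.259 [INFO] net.socket: Retrying failed opera░
2024-01-15 00:00:52.933 [INFO] db.pool: File descriptor limit re░
                                                                ░
                                                                ░
                                                                ░
                                                                ░
                                                                ░
                                                                ▼


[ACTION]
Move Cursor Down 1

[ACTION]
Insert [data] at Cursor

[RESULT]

2024-01-15 00:00:05.497 [INFO] http.server: Garbage collection t▲
data█024-01-15 00:00:09.443 [WARN] queue.consumer: Retrying fail█
2024-01-15 00:00:10.433 [INFO] worker.main: Request processed su░
2024-01-15 00:00:14.118 [DEBUG] db.pool: Authentication token re░
2024-01-15 00:00:17.404 [WARN] queue.consumer: File descriptor l░
2024-01-15 00:00:20.836 [DEBUG] net.socket: Index rebuild in pro░
2024-01-15 00:00:25.643 [INFO] worker.main: Rate limit applied t░
2024-01-15 00:00:26.763 [INFO] http.server: Queue depth exceeds ░
2024-01-15 00:00:31.901 [INFO] auth.jwt: Worker thread started [░
2024-01-15 00:00:31.159 [INFO] api.handler: Retrying failed oper░
2024-01-15 00:00:36.490 [WARN] auth.jwt: Index rebuild in progre░
2024-01-15 00:00:40.433 [DEBUG] api.handler: Heartbeat received ░
2024-01-15 00:00:43.222 [INFO] cache.redis: SSL certificate vali░
2024-01-15 00:00:45.741 [INFO] http.server: Timeout waiting for ░
2024-01-15 00:00:47.377 [INFO] queue.consumer: Socket connection░
2024-01-15 00:00:50.763 [INFO] db.pool: Worker thread started   ░
2024-01-15 00:00:50.055 [INFO] queue.consumer: Configuration loa░
2024-01-15 00:00:50.259 [INFO] net.socket: Retrying failed opera░
2024-01-15 00:00:52.933 [INFO] db.pool: File descriptor limit re░
                                                                ░
                                                                ░
                                                                ░
                                                                ░
                                                                ░
                                                                ▼


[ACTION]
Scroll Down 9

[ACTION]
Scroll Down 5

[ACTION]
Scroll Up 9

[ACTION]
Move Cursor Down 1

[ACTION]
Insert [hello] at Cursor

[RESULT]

2024-01-15 00:00:05.497 [INFO] http.server: Garbage collection t▲
data2024-01-15 00:00:09.443 [WARN] queue.consumer: Retrying fail█
2024hello█01-15 00:00:10.433 [INFO] worker.main: Request process░
2024-01-15 00:00:14.118 [DEBUG] db.pool: Authentication token re░
2024-01-15 00:00:17.404 [WARN] queue.consumer: File descriptor l░
2024-01-15 00:00:20.836 [DEBUG] net.socket: Index rebuild in pro░
2024-01-15 00:00:25.643 [INFO] worker.main: Rate limit applied t░
2024-01-15 00:00:26.763 [INFO] http.server: Queue depth exceeds ░
2024-01-15 00:00:31.901 [INFO] auth.jwt: Worker thread started [░
2024-01-15 00:00:31.159 [INFO] api.handler: Retrying failed oper░
2024-01-15 00:00:36.490 [WARN] auth.jwt: Index rebuild in progre░
2024-01-15 00:00:40.433 [DEBUG] api.handler: Heartbeat received ░
2024-01-15 00:00:43.222 [INFO] cache.redis: SSL certificate vali░
2024-01-15 00:00:45.741 [INFO] http.server: Timeout waiting for ░
2024-01-15 00:00:47.377 [INFO] queue.consumer: Socket connection░
2024-01-15 00:00:50.763 [INFO] db.pool: Worker thread started   ░
2024-01-15 00:00:50.055 [INFO] queue.consumer: Configuration loa░
2024-01-15 00:00:50.259 [INFO] net.socket: Retrying failed opera░
2024-01-15 00:00:52.933 [INFO] db.pool: File descriptor limit re░
                                                                ░
                                                                ░
                                                                ░
                                                                ░
                                                                ░
                                                                ▼


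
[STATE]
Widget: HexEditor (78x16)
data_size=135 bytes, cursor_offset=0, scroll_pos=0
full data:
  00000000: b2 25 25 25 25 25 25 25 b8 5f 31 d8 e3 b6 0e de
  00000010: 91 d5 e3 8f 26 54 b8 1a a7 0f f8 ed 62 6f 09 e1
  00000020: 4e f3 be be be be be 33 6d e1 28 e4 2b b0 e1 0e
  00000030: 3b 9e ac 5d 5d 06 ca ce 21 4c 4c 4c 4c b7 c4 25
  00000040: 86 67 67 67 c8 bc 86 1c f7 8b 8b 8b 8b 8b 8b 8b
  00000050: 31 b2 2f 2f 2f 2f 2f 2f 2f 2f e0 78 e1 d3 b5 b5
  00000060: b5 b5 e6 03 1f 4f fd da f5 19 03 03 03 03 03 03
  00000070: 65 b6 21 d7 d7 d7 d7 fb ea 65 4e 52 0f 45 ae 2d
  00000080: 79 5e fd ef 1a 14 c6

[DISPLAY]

00000000  B2 25 25 25 25 25 25 25  b8 5f 31 d8 e3 b6 0e de  |.%%%%%%%._1.....|
00000010  91 d5 e3 8f 26 54 b8 1a  a7 0f f8 ed 62 6f 09 e1  |....&T......bo..|
00000020  4e f3 be be be be be 33  6d e1 28 e4 2b b0 e1 0e  |N......3m.(.+...|
00000030  3b 9e ac 5d 5d 06 ca ce  21 4c 4c 4c 4c b7 c4 25  |;..]]...!LLLL..%|
00000040  86 67 67 67 c8 bc 86 1c  f7 8b 8b 8b 8b 8b 8b 8b  |.ggg............|
00000050  31 b2 2f 2f 2f 2f 2f 2f  2f 2f e0 78 e1 d3 b5 b5  |1.////////.x....|
00000060  b5 b5 e6 03 1f 4f fd da  f5 19 03 03 03 03 03 03  |.....O..........|
00000070  65 b6 21 d7 d7 d7 d7 fb  ea 65 4e 52 0f 45 ae 2d  |e.!......eNR.E.-|
00000080  79 5e fd ef 1a 14 c6                              |y^.....         |
                                                                              
                                                                              
                                                                              
                                                                              
                                                                              
                                                                              
                                                                              


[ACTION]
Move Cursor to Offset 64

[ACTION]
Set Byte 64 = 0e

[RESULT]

00000000  b2 25 25 25 25 25 25 25  b8 5f 31 d8 e3 b6 0e de  |.%%%%%%%._1.....|
00000010  91 d5 e3 8f 26 54 b8 1a  a7 0f f8 ed 62 6f 09 e1  |....&T......bo..|
00000020  4e f3 be be be be be 33  6d e1 28 e4 2b b0 e1 0e  |N......3m.(.+...|
00000030  3b 9e ac 5d 5d 06 ca ce  21 4c 4c 4c 4c b7 c4 25  |;..]]...!LLLL..%|
00000040  0E 67 67 67 c8 bc 86 1c  f7 8b 8b 8b 8b 8b 8b 8b  |.ggg............|
00000050  31 b2 2f 2f 2f 2f 2f 2f  2f 2f e0 78 e1 d3 b5 b5  |1.////////.x....|
00000060  b5 b5 e6 03 1f 4f fd da  f5 19 03 03 03 03 03 03  |.....O..........|
00000070  65 b6 21 d7 d7 d7 d7 fb  ea 65 4e 52 0f 45 ae 2d  |e.!......eNR.E.-|
00000080  79 5e fd ef 1a 14 c6                              |y^.....         |
                                                                              
                                                                              
                                                                              
                                                                              
                                                                              
                                                                              
                                                                              


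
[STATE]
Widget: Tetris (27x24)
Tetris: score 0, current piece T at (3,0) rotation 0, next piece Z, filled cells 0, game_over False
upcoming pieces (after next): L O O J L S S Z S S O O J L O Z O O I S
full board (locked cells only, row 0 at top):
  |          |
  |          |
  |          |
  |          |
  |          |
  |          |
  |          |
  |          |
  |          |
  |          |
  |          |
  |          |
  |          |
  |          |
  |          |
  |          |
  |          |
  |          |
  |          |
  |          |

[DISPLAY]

    ▒     │Next:           
   ▒▒▒    │▓▓              
          │ ▓▓             
          │                
          │                
          │                
          │Score:          
          │0               
          │                
          │                
          │                
          │                
          │                
          │                
          │                
          │                
          │                
          │                
          │                
          │                
          │                
          │                
          │                
          │                


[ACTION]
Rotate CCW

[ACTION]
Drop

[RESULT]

          │Next:           
    ▒     │▓▓              
   ▒▒     │ ▓▓             
    ▒     │                
          │                
          │                
          │Score:          
          │0               
          │                
          │                
          │                
          │                
          │                
          │                
          │                
          │                
          │                
          │                
          │                
          │                
          │                
          │                
          │                
          │                


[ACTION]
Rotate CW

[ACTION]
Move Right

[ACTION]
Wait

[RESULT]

          │Next:           
          │▓▓              
     ▒    │ ▓▓             
    ▒▒▒   │                
          │                
          │                
          │Score:          
          │0               
          │                
          │                
          │                
          │                
          │                
          │                
          │                
          │                
          │                
          │                
          │                
          │                
          │                
          │                
          │                
          │                


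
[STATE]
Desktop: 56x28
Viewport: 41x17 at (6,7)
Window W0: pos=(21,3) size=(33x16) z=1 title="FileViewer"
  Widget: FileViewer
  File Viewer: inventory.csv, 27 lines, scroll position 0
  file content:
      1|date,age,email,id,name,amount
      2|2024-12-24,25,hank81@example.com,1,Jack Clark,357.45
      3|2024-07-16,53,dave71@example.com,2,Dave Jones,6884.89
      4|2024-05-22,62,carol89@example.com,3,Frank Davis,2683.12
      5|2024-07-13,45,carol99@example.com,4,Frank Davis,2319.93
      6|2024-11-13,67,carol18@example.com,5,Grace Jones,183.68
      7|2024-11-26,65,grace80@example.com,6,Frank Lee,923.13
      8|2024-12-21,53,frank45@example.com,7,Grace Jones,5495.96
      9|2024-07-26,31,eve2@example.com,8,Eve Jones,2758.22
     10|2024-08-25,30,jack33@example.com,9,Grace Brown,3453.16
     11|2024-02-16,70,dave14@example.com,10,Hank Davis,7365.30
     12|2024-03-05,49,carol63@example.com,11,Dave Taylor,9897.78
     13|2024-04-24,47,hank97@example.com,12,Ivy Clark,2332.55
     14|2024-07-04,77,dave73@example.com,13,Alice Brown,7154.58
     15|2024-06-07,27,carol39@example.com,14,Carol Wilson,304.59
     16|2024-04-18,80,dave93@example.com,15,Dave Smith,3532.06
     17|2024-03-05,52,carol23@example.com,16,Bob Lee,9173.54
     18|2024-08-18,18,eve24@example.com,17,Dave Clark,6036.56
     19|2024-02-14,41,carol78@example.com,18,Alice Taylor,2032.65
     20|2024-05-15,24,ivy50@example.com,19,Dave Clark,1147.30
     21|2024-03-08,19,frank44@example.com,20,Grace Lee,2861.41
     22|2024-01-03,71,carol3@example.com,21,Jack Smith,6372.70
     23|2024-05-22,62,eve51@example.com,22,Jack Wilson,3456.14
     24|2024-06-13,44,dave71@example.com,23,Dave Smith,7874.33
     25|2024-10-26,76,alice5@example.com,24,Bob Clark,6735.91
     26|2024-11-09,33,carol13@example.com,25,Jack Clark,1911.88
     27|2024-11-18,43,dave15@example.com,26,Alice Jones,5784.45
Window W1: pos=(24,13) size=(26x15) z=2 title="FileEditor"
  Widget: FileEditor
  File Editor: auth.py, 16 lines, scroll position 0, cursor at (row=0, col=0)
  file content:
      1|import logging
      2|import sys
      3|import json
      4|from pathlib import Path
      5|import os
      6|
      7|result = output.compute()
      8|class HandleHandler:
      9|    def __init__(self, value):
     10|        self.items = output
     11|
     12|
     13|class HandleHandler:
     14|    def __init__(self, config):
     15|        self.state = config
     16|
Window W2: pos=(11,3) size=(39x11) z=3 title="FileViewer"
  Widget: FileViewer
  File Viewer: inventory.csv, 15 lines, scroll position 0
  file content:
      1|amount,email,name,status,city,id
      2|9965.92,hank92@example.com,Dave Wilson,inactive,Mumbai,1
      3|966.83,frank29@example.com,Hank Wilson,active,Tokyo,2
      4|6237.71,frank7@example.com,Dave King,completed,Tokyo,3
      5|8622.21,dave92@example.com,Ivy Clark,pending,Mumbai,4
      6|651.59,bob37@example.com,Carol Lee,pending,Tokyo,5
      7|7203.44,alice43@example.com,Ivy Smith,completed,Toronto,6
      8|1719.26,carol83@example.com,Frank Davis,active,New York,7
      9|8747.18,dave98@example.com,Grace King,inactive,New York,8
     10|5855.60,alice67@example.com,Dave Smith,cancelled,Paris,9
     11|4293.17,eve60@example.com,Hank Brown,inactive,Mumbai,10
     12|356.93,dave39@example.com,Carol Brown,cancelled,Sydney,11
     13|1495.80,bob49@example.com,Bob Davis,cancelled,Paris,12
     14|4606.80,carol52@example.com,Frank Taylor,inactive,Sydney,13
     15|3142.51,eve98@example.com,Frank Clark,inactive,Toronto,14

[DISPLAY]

     ┃9965.92,hank92@example.com,Dave Wil
     ┃966.83,frank29@example.com,Hank Wil
     ┃6237.71,frank7@example.com,Dave Kin
     ┃8622.21,dave92@example.com,Ivy Clar
     ┃651.59,bob37@example.com,Carol Lee,
     ┃7203.44,alice43@example.com,Ivy Smi
     ┗━━━━━━━━━━━━━━━━━━━━━━━━━━━━━━━━━━━
               ┃20┃ FileEditor           
               ┃20┠──────────────────────
               ┃20┃█mport logging        
               ┃20┃import sys            
               ┗━━┃import json           
                  ┃from pathlib import Pa
                  ┃import os             
                  ┃                      
                  ┃result = output.comput
                  ┃class HandleHandler:  


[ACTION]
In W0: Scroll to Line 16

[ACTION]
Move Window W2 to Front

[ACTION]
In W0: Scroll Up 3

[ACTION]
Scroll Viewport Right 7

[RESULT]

965.92,hank92@example.com,Dave Wils█┃.c░┃
66.83,frank29@example.com,Hank Wils░┃e.░┃
237.71,frank7@example.com,Dave King░┃.c░┃
622.21,dave92@example.com,Ivy Clark░┃e.░┃
51.59,bob37@example.com,Carol Lee,p░┃co░┃
203.44,alice43@example.com,Ivy Smit▼┃e.░┃
━━━━━━━━━━━━━━━━━━━━━━━━━━━━━━━━━━━━┛co░┃
        ┃20┃ FileEditor             ┃e.░┃
        ┃20┠────────────────────────┨.c█┃
        ┃20┃█mport logging         ▲┃co░┃
        ┃20┃import sys             █┃.c▼┃
        ┗━━┃import json            ░┃━━━┛
           ┃from pathlib import Pat░┃    
           ┃import os              ░┃    
           ┃                       ░┃    
           ┃result = output.compute░┃    
           ┃class HandleHandler:   ░┃    


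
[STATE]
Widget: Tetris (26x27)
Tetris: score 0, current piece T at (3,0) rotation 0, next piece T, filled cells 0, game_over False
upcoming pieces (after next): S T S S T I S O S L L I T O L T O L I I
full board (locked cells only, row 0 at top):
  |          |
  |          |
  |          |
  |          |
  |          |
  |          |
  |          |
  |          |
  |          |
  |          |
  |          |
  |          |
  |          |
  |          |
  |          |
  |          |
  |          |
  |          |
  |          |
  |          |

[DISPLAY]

    ▒     │Next:          
   ▒▒▒    │ ▒             
          │▒▒▒            
          │               
          │               
          │               
          │Score:         
          │0              
          │               
          │               
          │               
          │               
          │               
          │               
          │               
          │               
          │               
          │               
          │               
          │               
          │               
          │               
          │               
          │               
          │               
          │               
          │               


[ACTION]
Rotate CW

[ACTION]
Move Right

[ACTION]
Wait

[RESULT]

          │Next:          
    ▒     │ ▒             
    ▒▒    │▒▒▒            
    ▒     │               
          │               
          │               
          │Score:         
          │0              
          │               
          │               
          │               
          │               
          │               
          │               
          │               
          │               
          │               
          │               
          │               
          │               
          │               
          │               
          │               
          │               
          │               
          │               
          │               


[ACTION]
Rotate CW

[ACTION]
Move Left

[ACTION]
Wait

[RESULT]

          │Next:          
          │ ▒             
   ▒▒▒    │▒▒▒            
    ▒     │               
          │               
          │               
          │Score:         
          │0              
          │               
          │               
          │               
          │               
          │               
          │               
          │               
          │               
          │               
          │               
          │               
          │               
          │               
          │               
          │               
          │               
          │               
          │               
          │               
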